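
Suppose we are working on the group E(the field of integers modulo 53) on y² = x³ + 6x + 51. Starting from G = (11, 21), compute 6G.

(37, 29)

Double-and-add on 6 = (110)₂. Start with G = (11, 21) for the leading 1-bit.
double: tangent at (11, 21): λ = (3·11² + 6)/(2·21) ≡ 51/42. 42⁻¹ ≡ 24 (mod 53) since 42·24 = 1008 ≡ 1, so λ ≡ 51·24 ≡ 5.
  x = λ² - 11 - 11 = 25 - 22 ≡ 3; y = λ·(11 - 3) - 21 ≡ 19. → (3, 19)
add G: (3, 19) + (11, 21). λ = (21 - 19)/(11 - 3) ≡ 2/8 mod 53. 8⁻¹ ≡ 20 (mod 53), so λ ≡ 40.
  x = λ² - 3 - 11 = 1600 - 14 ≡ 49; y = λ·(3 - 49) - 19 ≡ 49. → (49, 49)
double: tangent at (49, 49): λ = (3·49² + 6)/(2·49) ≡ 1/45. 45⁻¹ ≡ 33 (mod 53) since 45·33 = 1485 ≡ 1, so λ ≡ 1·33 ≡ 33.
  x = λ² - 49 - 49 = 1089 - 98 ≡ 37; y = λ·(49 - 37) - 49 ≡ 29. → (37, 29)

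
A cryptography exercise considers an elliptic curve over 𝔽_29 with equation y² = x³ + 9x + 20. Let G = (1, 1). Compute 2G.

tangent at (1, 1): λ = (3·1² + 9)/(2·1) ≡ 12/2. 2⁻¹ ≡ 15 (mod 29), so λ ≡ 12·15 ≡ 6.
  x = λ² - 1 - 1 = 36 - 2 ≡ 5; y = λ·(1 - 5) - 1 ≡ 4. → (5, 4)

(5, 4)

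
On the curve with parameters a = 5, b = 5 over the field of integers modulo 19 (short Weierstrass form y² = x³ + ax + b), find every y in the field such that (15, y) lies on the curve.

4, 15

x³ + 5x + 5 = 3455 ≡ 16 (mod 19).
Square roots of 16 mod 19: 4 and 15 (since 4² = 16 ≡ 16).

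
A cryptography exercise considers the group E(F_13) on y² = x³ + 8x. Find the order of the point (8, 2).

2P: tangent at (8, 2): λ = (3·8² + 8)/(2·2) ≡ 5/4. 4⁻¹ ≡ 10 (mod 13) since 4·10 = 40 ≡ 1, so λ ≡ 5·10 ≡ 11.
  x = λ² - 8 - 8 = 121 - 16 ≡ 1; y = λ·(8 - 1) - 2 ≡ 10. → (1, 10)
3P: (1, 10) + (8, 2). λ = (2 - 10)/(8 - 1) ≡ 5/7 mod 13. 7⁻¹ ≡ 2 (mod 13) since 7·2 = 14 ≡ 1, so λ ≡ 10.
  x = λ² - 1 - 8 = 100 - 9 ≡ 0; y = λ·(1 - 0) - 10 ≡ 0. → (0, 0)
4P: (0, 0) + (8, 2). λ = (2 - 0)/(8 - 0) ≡ 2/8 mod 13. 8⁻¹ ≡ 5 (mod 13) since 8·5 = 40 ≡ 1, so λ ≡ 10.
  x = λ² - 0 - 8 = 100 - 8 ≡ 1; y = λ·(0 - 1) - 0 ≡ 3. → (1, 3)
5P: (1, 3) + (8, 2). λ = (2 - 3)/(8 - 1) ≡ 12/7 mod 13. 7⁻¹ ≡ 2 (mod 13), so λ ≡ 11.
  x = λ² - 1 - 8 = 121 - 9 ≡ 8; y = λ·(1 - 8) - 3 ≡ 11. → (8, 11)
6P: (8, 11) + (8, 2): same x and y₁ ≡ -y₂, so the sum is O.
6P = O, so the order is 6.

6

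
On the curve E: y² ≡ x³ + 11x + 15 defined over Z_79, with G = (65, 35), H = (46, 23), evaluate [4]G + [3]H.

First 4G:
Double-and-add on 4 = (100)₂. Start with G = (65, 35) for the leading 1-bit.
double: tangent at (65, 35): λ = (3·65² + 11)/(2·35) ≡ 46/70. 70⁻¹ ≡ 35 (mod 79) since 70·35 = 2450 ≡ 1, so λ ≡ 46·35 ≡ 30.
  x = λ² - 65 - 65 = 900 - 130 ≡ 59; y = λ·(65 - 59) - 35 ≡ 66. → (59, 66)
double: tangent at (59, 66): λ = (3·59² + 11)/(2·66) ≡ 26/53. 53⁻¹ ≡ 3 (mod 79), so λ ≡ 26·3 ≡ 78.
  x = λ² - 59 - 59 = 6084 - 118 ≡ 41; y = λ·(59 - 41) - 66 ≡ 74. → (41, 74)
4G = (41, 74).
Next 3H:
Repeated addition: build up to 3H.
2H: tangent at (46, 23): λ = (3·46² + 11)/(2·23) ≡ 39/46. 46⁻¹ ≡ 67 (mod 79) since 46·67 = 3082 ≡ 1, so λ ≡ 39·67 ≡ 6.
  x = λ² - 46 - 46 = 36 - 92 ≡ 23; y = λ·(46 - 23) - 23 ≡ 36. → (23, 36)
3H: (23, 36) + (46, 23). λ = (23 - 36)/(46 - 23) ≡ 66/23 mod 79. 23⁻¹ ≡ 55 (mod 79) since 23·55 = 1265 ≡ 1, so λ ≡ 75.
  x = λ² - 23 - 46 = 5625 - 69 ≡ 26; y = λ·(23 - 26) - 36 ≡ 55. → (26, 55)
3H = (26, 55).
Finally 4G + 3H:
(41, 74) + (26, 55). λ = (55 - 74)/(26 - 41) ≡ 60/64 mod 79. 64⁻¹ ≡ 21 (mod 79) since 64·21 = 1344 ≡ 1, so λ ≡ 75.
  x = λ² - 41 - 26 = 5625 - 67 ≡ 28; y = λ·(41 - 28) - 74 ≡ 32. → (28, 32)

(28, 32)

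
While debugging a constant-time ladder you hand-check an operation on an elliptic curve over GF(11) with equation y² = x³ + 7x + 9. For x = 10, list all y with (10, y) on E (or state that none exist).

1, 10

x³ + 7x + 9 = 1079 ≡ 1 (mod 11).
Square roots of 1 mod 11: 1 and 10 (since 1² = 1 ≡ 1).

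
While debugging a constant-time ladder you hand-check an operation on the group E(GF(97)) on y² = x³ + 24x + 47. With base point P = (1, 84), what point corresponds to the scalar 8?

Repeated addition: build up to 8P.
2P: tangent at (1, 84): λ = (3·1² + 24)/(2·84) ≡ 27/71. 71⁻¹ ≡ 41 (mod 97), so λ ≡ 27·41 ≡ 40.
  x = λ² - 1 - 1 = 1600 - 2 ≡ 46; y = λ·(1 - 46) - 84 ≡ 56. → (46, 56)
3P: (46, 56) + (1, 84). λ = (84 - 56)/(1 - 46) ≡ 28/52 mod 97. 52⁻¹ ≡ 28 (mod 97) since 52·28 = 1456 ≡ 1, so λ ≡ 8.
  x = λ² - 46 - 1 = 64 - 47 ≡ 17; y = λ·(46 - 17) - 56 ≡ 79. → (17, 79)
4P: (17, 79) + (1, 84). λ = (84 - 79)/(1 - 17) ≡ 5/81 mod 97. 81⁻¹ ≡ 6 (mod 97) since 81·6 = 486 ≡ 1, so λ ≡ 30.
  x = λ² - 17 - 1 = 900 - 18 ≡ 9; y = λ·(17 - 9) - 79 ≡ 64. → (9, 64)
5P: (9, 64) + (1, 84). λ = (84 - 64)/(1 - 9) ≡ 20/89 mod 97. 89⁻¹ ≡ 12 (mod 97), so λ ≡ 46.
  x = λ² - 9 - 1 = 2116 - 10 ≡ 69; y = λ·(9 - 69) - 64 ≡ 86. → (69, 86)
6P: (69, 86) + (1, 84). λ = (84 - 86)/(1 - 69) ≡ 95/29 mod 97. 29⁻¹ ≡ 87 (mod 97) since 29·87 = 2523 ≡ 1, so λ ≡ 20.
  x = λ² - 69 - 1 = 400 - 70 ≡ 39; y = λ·(69 - 39) - 86 ≡ 29. → (39, 29)
7P: (39, 29) + (1, 84). λ = (84 - 29)/(1 - 39) ≡ 55/59 mod 97. 59⁻¹ ≡ 74 (mod 97) since 59·74 = 4366 ≡ 1, so λ ≡ 93.
  x = λ² - 39 - 1 = 8649 - 40 ≡ 73; y = λ·(39 - 73) - 29 ≡ 10. → (73, 10)
8P: (73, 10) + (1, 84). λ = (84 - 10)/(1 - 73) ≡ 74/25 mod 97. 25⁻¹ ≡ 66 (mod 97), so λ ≡ 34.
  x = λ² - 73 - 1 = 1156 - 74 ≡ 15; y = λ·(73 - 15) - 10 ≡ 22. → (15, 22)

(15, 22)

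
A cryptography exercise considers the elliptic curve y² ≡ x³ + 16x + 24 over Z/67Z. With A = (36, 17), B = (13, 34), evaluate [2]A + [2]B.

(59, 11)

First 2A:
Repeated addition: build up to 2A.
2A: tangent at (36, 17): λ = (3·36² + 16)/(2·17) ≡ 18/34. 34⁻¹ ≡ 2 (mod 67), so λ ≡ 18·2 ≡ 36.
  x = λ² - 36 - 36 = 1296 - 72 ≡ 18; y = λ·(36 - 18) - 17 ≡ 28. → (18, 28)
2A = (18, 28).
Next 2B:
Repeated addition: build up to 2B.
2B: tangent at (13, 34): λ = (3·13² + 16)/(2·34) ≡ 54/1. 1⁻¹ ≡ 1 (mod 67), so λ ≡ 54·1 ≡ 54.
  x = λ² - 13 - 13 = 2916 - 26 ≡ 9; y = λ·(13 - 9) - 34 ≡ 48. → (9, 48)
2B = (9, 48).
Finally 2A + 2B:
(18, 28) + (9, 48). λ = (48 - 28)/(9 - 18) ≡ 20/58 mod 67. 58⁻¹ ≡ 52 (mod 67), so λ ≡ 35.
  x = λ² - 18 - 9 = 1225 - 27 ≡ 59; y = λ·(18 - 59) - 28 ≡ 11. → (59, 11)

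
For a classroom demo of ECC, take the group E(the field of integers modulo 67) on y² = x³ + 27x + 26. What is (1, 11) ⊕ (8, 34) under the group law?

(1, 11) + (8, 34). λ = (34 - 11)/(8 - 1) ≡ 23/7 mod 67. 7⁻¹ ≡ 48 (mod 67), so λ ≡ 32.
  x = λ² - 1 - 8 = 1024 - 9 ≡ 10; y = λ·(1 - 10) - 11 ≡ 36. → (10, 36)

(10, 36)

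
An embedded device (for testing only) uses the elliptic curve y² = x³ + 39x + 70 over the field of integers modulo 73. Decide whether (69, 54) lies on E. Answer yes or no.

y² = 54² ≡ 69; x³ + 39x + 70 = 331270 ≡ 69 (mod 73). 69 = 69.

yes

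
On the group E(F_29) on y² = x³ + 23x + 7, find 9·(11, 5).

O

Write Q = (11, 5).
Repeated addition: build up to 9Q.
2Q: tangent at (11, 5): λ = (3·11² + 23)/(2·5) ≡ 9/10. 10⁻¹ ≡ 3 (mod 29), so λ ≡ 9·3 ≡ 27.
  x = λ² - 11 - 11 = 729 - 22 ≡ 11; y = λ·(11 - 11) - 5 ≡ 24. → (11, 24)
3Q: (11, 24) + (11, 5): same x and y₁ ≡ -y₂, so the sum is the point at infinity.
4Q: the point at infinity + (11, 5) = (11, 5) (identity).
5Q: tangent at (11, 5): λ = (3·11² + 23)/(2·5) ≡ 9/10. 10⁻¹ ≡ 3 (mod 29), so λ ≡ 9·3 ≡ 27.
  x = λ² - 11 - 11 = 729 - 22 ≡ 11; y = λ·(11 - 11) - 5 ≡ 24. → (11, 24)
6Q: (11, 24) + (11, 5): same x and y₁ ≡ -y₂, so the sum is the point at infinity.
7Q: the point at infinity + (11, 5) = (11, 5) (identity).
8Q: tangent at (11, 5): λ = (3·11² + 23)/(2·5) ≡ 9/10. 10⁻¹ ≡ 3 (mod 29) since 10·3 = 30 ≡ 1, so λ ≡ 9·3 ≡ 27.
  x = λ² - 11 - 11 = 729 - 22 ≡ 11; y = λ·(11 - 11) - 5 ≡ 24. → (11, 24)
9Q: (11, 24) + (11, 5): same x and y₁ ≡ -y₂, so the sum is the point at infinity.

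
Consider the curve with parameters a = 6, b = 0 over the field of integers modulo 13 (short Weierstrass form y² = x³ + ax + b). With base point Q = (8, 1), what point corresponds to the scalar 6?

(4, 6)

Double-and-add on 6 = (110)₂. Start with Q = (8, 1) for the leading 1-bit.
double: tangent at (8, 1): λ = (3·8² + 6)/(2·1) ≡ 3/2. 2⁻¹ ≡ 7 (mod 13), so λ ≡ 3·7 ≡ 8.
  x = λ² - 8 - 8 = 64 - 16 ≡ 9; y = λ·(8 - 9) - 1 ≡ 4. → (9, 4)
add Q: (9, 4) + (8, 1). λ = (1 - 4)/(8 - 9) ≡ 10/12 mod 13. 12⁻¹ ≡ 12 (mod 13), so λ ≡ 3.
  x = λ² - 9 - 8 = 9 - 17 ≡ 5; y = λ·(9 - 5) - 4 ≡ 8. → (5, 8)
double: tangent at (5, 8): λ = (3·5² + 6)/(2·8) ≡ 3/3. 3⁻¹ ≡ 9 (mod 13) since 3·9 = 27 ≡ 1, so λ ≡ 3·9 ≡ 1.
  x = λ² - 5 - 5 = 1 - 10 ≡ 4; y = λ·(5 - 4) - 8 ≡ 6. → (4, 6)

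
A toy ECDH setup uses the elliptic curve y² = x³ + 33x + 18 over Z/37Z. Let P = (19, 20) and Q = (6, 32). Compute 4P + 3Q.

First 4P:
Repeated addition: build up to 4P.
2P: tangent at (19, 20): λ = (3·19² + 33)/(2·20) ≡ 6/3. 3⁻¹ ≡ 25 (mod 37), so λ ≡ 6·25 ≡ 2.
  x = λ² - 19 - 19 = 4 - 38 ≡ 3; y = λ·(19 - 3) - 20 ≡ 12. → (3, 12)
3P: (3, 12) + (19, 20). λ = (20 - 12)/(19 - 3) ≡ 8/16 mod 37. 16⁻¹ ≡ 7 (mod 37) since 16·7 = 112 ≡ 1, so λ ≡ 19.
  x = λ² - 3 - 19 = 361 - 22 ≡ 6; y = λ·(3 - 6) - 12 ≡ 5. → (6, 5)
4P: (6, 5) + (19, 20). λ = (20 - 5)/(19 - 6) ≡ 15/13 mod 37. 13⁻¹ ≡ 20 (mod 37), so λ ≡ 4.
  x = λ² - 6 - 19 = 16 - 25 ≡ 28; y = λ·(6 - 28) - 5 ≡ 18. → (28, 18)
4P = (28, 18).
Next 3Q:
Repeated addition: build up to 3Q.
2Q: tangent at (6, 32): λ = (3·6² + 33)/(2·32) ≡ 30/27. 27⁻¹ ≡ 11 (mod 37), so λ ≡ 30·11 ≡ 34.
  x = λ² - 6 - 6 = 1156 - 12 ≡ 34; y = λ·(6 - 34) - 32 ≡ 15. → (34, 15)
3Q: (34, 15) + (6, 32). λ = (32 - 15)/(6 - 34) ≡ 17/9 mod 37. 9⁻¹ ≡ 33 (mod 37), so λ ≡ 6.
  x = λ² - 34 - 6 = 36 - 40 ≡ 33; y = λ·(34 - 33) - 15 ≡ 28. → (33, 28)
3Q = (33, 28).
Finally 4P + 3Q:
(28, 18) + (33, 28). λ = (28 - 18)/(33 - 28) ≡ 10/5 mod 37. 5⁻¹ ≡ 15 (mod 37), so λ ≡ 2.
  x = λ² - 28 - 33 = 4 - 61 ≡ 17; y = λ·(28 - 17) - 18 ≡ 4. → (17, 4)

(17, 4)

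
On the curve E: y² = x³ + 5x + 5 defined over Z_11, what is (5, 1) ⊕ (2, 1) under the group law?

(5, 1) + (2, 1). λ = (1 - 1)/(2 - 5) ≡ 0/8 mod 11. 8⁻¹ ≡ 7 (mod 11), so λ ≡ 0.
  x = λ² - 5 - 2 = 0 - 7 ≡ 4; y = λ·(5 - 4) - 1 ≡ 10. → (4, 10)

(4, 10)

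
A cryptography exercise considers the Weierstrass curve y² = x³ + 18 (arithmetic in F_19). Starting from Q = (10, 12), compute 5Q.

Repeated addition: build up to 5Q.
2Q: tangent at (10, 12): λ = (3·10² + 0)/(2·12) ≡ 15/5. 5⁻¹ ≡ 4 (mod 19) since 5·4 = 20 ≡ 1, so λ ≡ 15·4 ≡ 3.
  x = λ² - 10 - 10 = 9 - 20 ≡ 8; y = λ·(10 - 8) - 12 ≡ 13. → (8, 13)
3Q: (8, 13) + (10, 12). λ = (12 - 13)/(10 - 8) ≡ 18/2 mod 19. 2⁻¹ ≡ 10 (mod 19) since 2·10 = 20 ≡ 1, so λ ≡ 9.
  x = λ² - 8 - 10 = 81 - 18 ≡ 6; y = λ·(8 - 6) - 13 ≡ 5. → (6, 5)
4Q: (6, 5) + (10, 12). λ = (12 - 5)/(10 - 6) ≡ 7/4 mod 19. 4⁻¹ ≡ 5 (mod 19), so λ ≡ 16.
  x = λ² - 6 - 10 = 256 - 16 ≡ 12; y = λ·(6 - 12) - 5 ≡ 13. → (12, 13)
5Q: (12, 13) + (10, 12). λ = (12 - 13)/(10 - 12) ≡ 18/17 mod 19. 17⁻¹ ≡ 9 (mod 19), so λ ≡ 10.
  x = λ² - 12 - 10 = 100 - 22 ≡ 2; y = λ·(12 - 2) - 13 ≡ 11. → (2, 11)

(2, 11)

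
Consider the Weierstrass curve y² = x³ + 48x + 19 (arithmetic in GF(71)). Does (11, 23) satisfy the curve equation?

y² = 23² ≡ 32; x³ + 48x + 19 = 1878 ≡ 32 (mod 71). 32 = 32.

yes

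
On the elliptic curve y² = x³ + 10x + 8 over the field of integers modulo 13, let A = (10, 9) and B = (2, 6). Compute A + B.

(5, 1)

(10, 9) + (2, 6). λ = (6 - 9)/(2 - 10) ≡ 10/5 mod 13. 5⁻¹ ≡ 8 (mod 13), so λ ≡ 2.
  x = λ² - 10 - 2 = 4 - 12 ≡ 5; y = λ·(10 - 5) - 9 ≡ 1. → (5, 1)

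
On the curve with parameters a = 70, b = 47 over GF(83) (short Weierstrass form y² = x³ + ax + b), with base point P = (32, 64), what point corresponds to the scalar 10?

(62, 40)

Repeated addition: build up to 10P.
2P: tangent at (32, 64): λ = (3·32² + 70)/(2·64) ≡ 71/45. 45⁻¹ ≡ 24 (mod 83), so λ ≡ 71·24 ≡ 44.
  x = λ² - 32 - 32 = 1936 - 64 ≡ 46; y = λ·(32 - 46) - 64 ≡ 67. → (46, 67)
3P: (46, 67) + (32, 64). λ = (64 - 67)/(32 - 46) ≡ 80/69 mod 83. 69⁻¹ ≡ 77 (mod 83) since 69·77 = 5313 ≡ 1, so λ ≡ 18.
  x = λ² - 46 - 32 = 324 - 78 ≡ 80; y = λ·(46 - 80) - 67 ≡ 68. → (80, 68)
4P: (80, 68) + (32, 64). λ = (64 - 68)/(32 - 80) ≡ 79/35 mod 83. 35⁻¹ ≡ 19 (mod 83) since 35·19 = 665 ≡ 1, so λ ≡ 7.
  x = λ² - 80 - 32 = 49 - 112 ≡ 20; y = λ·(80 - 20) - 68 ≡ 20. → (20, 20)
5P: (20, 20) + (32, 64). λ = (64 - 20)/(32 - 20) ≡ 44/12 mod 83. 12⁻¹ ≡ 7 (mod 83) since 12·7 = 84 ≡ 1, so λ ≡ 59.
  x = λ² - 20 - 32 = 3481 - 52 ≡ 26; y = λ·(20 - 26) - 20 ≡ 41. → (26, 41)
6P: (26, 41) + (32, 64). λ = (64 - 41)/(32 - 26) ≡ 23/6 mod 83. 6⁻¹ ≡ 14 (mod 83), so λ ≡ 73.
  x = λ² - 26 - 32 = 5329 - 58 ≡ 42; y = λ·(26 - 42) - 41 ≡ 36. → (42, 36)
7P: (42, 36) + (32, 64). λ = (64 - 36)/(32 - 42) ≡ 28/73 mod 83. 73⁻¹ ≡ 58 (mod 83), so λ ≡ 47.
  x = λ² - 42 - 32 = 2209 - 74 ≡ 60; y = λ·(42 - 60) - 36 ≡ 31. → (60, 31)
8P: (60, 31) + (32, 64). λ = (64 - 31)/(32 - 60) ≡ 33/55 mod 83. 55⁻¹ ≡ 80 (mod 83) since 55·80 = 4400 ≡ 1, so λ ≡ 67.
  x = λ² - 60 - 32 = 4489 - 92 ≡ 81; y = λ·(60 - 81) - 31 ≡ 56. → (81, 56)
9P: (81, 56) + (32, 64). λ = (64 - 56)/(32 - 81) ≡ 8/34 mod 83. 34⁻¹ ≡ 22 (mod 83), so λ ≡ 10.
  x = λ² - 81 - 32 = 100 - 113 ≡ 70; y = λ·(81 - 70) - 56 ≡ 54. → (70, 54)
10P: (70, 54) + (32, 64). λ = (64 - 54)/(32 - 70) ≡ 10/45 mod 83. 45⁻¹ ≡ 24 (mod 83), so λ ≡ 74.
  x = λ² - 70 - 32 = 5476 - 102 ≡ 62; y = λ·(70 - 62) - 54 ≡ 40. → (62, 40)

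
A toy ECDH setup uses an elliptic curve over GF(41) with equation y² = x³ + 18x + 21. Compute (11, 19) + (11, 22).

The two points share x = 11 and their y-coordinates satisfy 19 + 22 ≡ 0 (mod 41), so they are inverses. Their sum is O.

O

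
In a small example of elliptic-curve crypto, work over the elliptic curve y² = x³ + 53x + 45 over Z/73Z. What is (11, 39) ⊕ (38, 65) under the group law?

(5, 56)

(11, 39) + (38, 65). λ = (65 - 39)/(38 - 11) ≡ 26/27 mod 73. 27⁻¹ ≡ 46 (mod 73), so λ ≡ 28.
  x = λ² - 11 - 38 = 784 - 49 ≡ 5; y = λ·(11 - 5) - 39 ≡ 56. → (5, 56)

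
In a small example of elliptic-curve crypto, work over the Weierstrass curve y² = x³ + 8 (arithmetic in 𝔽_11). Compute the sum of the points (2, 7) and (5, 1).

(8, 5)

(2, 7) + (5, 1). λ = (1 - 7)/(5 - 2) ≡ 5/3 mod 11. 3⁻¹ ≡ 4 (mod 11), so λ ≡ 9.
  x = λ² - 2 - 5 = 81 - 7 ≡ 8; y = λ·(2 - 8) - 7 ≡ 5. → (8, 5)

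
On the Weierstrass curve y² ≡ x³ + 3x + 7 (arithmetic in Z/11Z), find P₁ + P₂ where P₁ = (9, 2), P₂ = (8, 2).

(9, 2) + (8, 2). λ = (2 - 2)/(8 - 9) ≡ 0/10 mod 11. 10⁻¹ ≡ 10 (mod 11) since 10·10 = 100 ≡ 1, so λ ≡ 0.
  x = λ² - 9 - 8 = 0 - 17 ≡ 5; y = λ·(9 - 5) - 2 ≡ 9. → (5, 9)

(5, 9)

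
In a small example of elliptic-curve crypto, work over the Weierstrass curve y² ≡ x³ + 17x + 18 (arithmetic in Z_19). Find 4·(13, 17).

Write P = (13, 17).
Double-and-add on 4 = (100)₂. Start with P = (13, 17) for the leading 1-bit.
double: tangent at (13, 17): λ = (3·13² + 17)/(2·17) ≡ 11/15. 15⁻¹ ≡ 14 (mod 19), so λ ≡ 11·14 ≡ 2.
  x = λ² - 13 - 13 = 4 - 26 ≡ 16; y = λ·(13 - 16) - 17 ≡ 15. → (16, 15)
double: tangent at (16, 15): λ = (3·16² + 17)/(2·15) ≡ 6/11. 11⁻¹ ≡ 7 (mod 19), so λ ≡ 6·7 ≡ 4.
  x = λ² - 16 - 16 = 16 - 32 ≡ 3; y = λ·(16 - 3) - 15 ≡ 18. → (3, 18)

(3, 18)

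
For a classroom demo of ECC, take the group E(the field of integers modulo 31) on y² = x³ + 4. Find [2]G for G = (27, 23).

(17, 9)

tangent at (27, 23): λ = (3·27² + 0)/(2·23) ≡ 17/15. 15⁻¹ ≡ 29 (mod 31), so λ ≡ 17·29 ≡ 28.
  x = λ² - 27 - 27 = 784 - 54 ≡ 17; y = λ·(27 - 17) - 23 ≡ 9. → (17, 9)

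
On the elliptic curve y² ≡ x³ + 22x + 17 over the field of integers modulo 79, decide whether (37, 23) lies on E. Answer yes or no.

yes

y² = 23² ≡ 55; x³ + 22x + 17 = 51484 ≡ 55 (mod 79). 55 = 55.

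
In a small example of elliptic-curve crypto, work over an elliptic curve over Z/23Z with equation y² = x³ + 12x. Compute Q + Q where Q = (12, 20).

(1, 17)

tangent at (12, 20): λ = (3·12² + 12)/(2·20) ≡ 7/17. 17⁻¹ ≡ 19 (mod 23), so λ ≡ 7·19 ≡ 18.
  x = λ² - 12 - 12 = 324 - 24 ≡ 1; y = λ·(12 - 1) - 20 ≡ 17. → (1, 17)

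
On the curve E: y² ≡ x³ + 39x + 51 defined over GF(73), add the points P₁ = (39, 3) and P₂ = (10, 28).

(27, 37)

(39, 3) + (10, 28). λ = (28 - 3)/(10 - 39) ≡ 25/44 mod 73. 44⁻¹ ≡ 5 (mod 73), so λ ≡ 52.
  x = λ² - 39 - 10 = 2704 - 49 ≡ 27; y = λ·(39 - 27) - 3 ≡ 37. → (27, 37)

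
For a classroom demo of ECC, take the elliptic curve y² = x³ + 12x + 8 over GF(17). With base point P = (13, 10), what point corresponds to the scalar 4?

(13, 7)

Repeated addition: build up to 4P.
2P: tangent at (13, 10): λ = (3·13² + 12)/(2·10) ≡ 9/3. 3⁻¹ ≡ 6 (mod 17) since 3·6 = 18 ≡ 1, so λ ≡ 9·6 ≡ 3.
  x = λ² - 13 - 13 = 9 - 26 ≡ 0; y = λ·(13 - 0) - 10 ≡ 12. → (0, 12)
3P: (0, 12) + (13, 10). λ = (10 - 12)/(13 - 0) ≡ 15/13 mod 17. 13⁻¹ ≡ 4 (mod 17), so λ ≡ 9.
  x = λ² - 0 - 13 = 81 - 13 ≡ 0; y = λ·(0 - 0) - 12 ≡ 5. → (0, 5)
4P: (0, 5) + (13, 10). λ = (10 - 5)/(13 - 0) ≡ 5/13 mod 17. 13⁻¹ ≡ 4 (mod 17), so λ ≡ 3.
  x = λ² - 0 - 13 = 9 - 13 ≡ 13; y = λ·(0 - 13) - 5 ≡ 7. → (13, 7)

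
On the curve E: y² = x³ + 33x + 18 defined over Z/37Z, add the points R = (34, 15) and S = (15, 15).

(25, 22)

(34, 15) + (15, 15). λ = (15 - 15)/(15 - 34) ≡ 0/18 mod 37. 18⁻¹ ≡ 35 (mod 37), so λ ≡ 0.
  x = λ² - 34 - 15 = 0 - 49 ≡ 25; y = λ·(34 - 25) - 15 ≡ 22. → (25, 22)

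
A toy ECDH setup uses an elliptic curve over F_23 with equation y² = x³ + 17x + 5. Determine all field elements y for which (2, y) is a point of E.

x³ + 17x + 5 = 47 ≡ 1 (mod 23).
Square roots of 1 mod 23: 1 and 22 (since 1² = 1 ≡ 1).

1, 22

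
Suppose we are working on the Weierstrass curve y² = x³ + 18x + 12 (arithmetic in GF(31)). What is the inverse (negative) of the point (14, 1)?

(14, 30)

-(14, 1) = (14, -1 mod 31) = (14, 30).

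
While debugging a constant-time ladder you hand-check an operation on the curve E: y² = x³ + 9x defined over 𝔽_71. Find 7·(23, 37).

(31, 26)

Write Q = (23, 37).
Repeated addition: build up to 7Q.
2Q: tangent at (23, 37): λ = (3·23² + 9)/(2·37) ≡ 34/3. 3⁻¹ ≡ 24 (mod 71) since 3·24 = 72 ≡ 1, so λ ≡ 34·24 ≡ 35.
  x = λ² - 23 - 23 = 1225 - 46 ≡ 43; y = λ·(23 - 43) - 37 ≡ 44. → (43, 44)
3Q: (43, 44) + (23, 37). λ = (37 - 44)/(23 - 43) ≡ 64/51 mod 71. 51⁻¹ ≡ 39 (mod 71) since 51·39 = 1989 ≡ 1, so λ ≡ 11.
  x = λ² - 43 - 23 = 121 - 66 ≡ 55; y = λ·(43 - 55) - 44 ≡ 37. → (55, 37)
4Q: (55, 37) + (23, 37). λ = (37 - 37)/(23 - 55) ≡ 0/39 mod 71. 39⁻¹ ≡ 51 (mod 71), so λ ≡ 0.
  x = λ² - 55 - 23 = 0 - 78 ≡ 64; y = λ·(55 - 64) - 37 ≡ 34. → (64, 34)
5Q: (64, 34) + (23, 37). λ = (37 - 34)/(23 - 64) ≡ 3/30 mod 71. 30⁻¹ ≡ 45 (mod 71), so λ ≡ 64.
  x = λ² - 64 - 23 = 4096 - 87 ≡ 33; y = λ·(64 - 33) - 34 ≡ 33. → (33, 33)
6Q: (33, 33) + (23, 37). λ = (37 - 33)/(23 - 33) ≡ 4/61 mod 71. 61⁻¹ ≡ 7 (mod 71), so λ ≡ 28.
  x = λ² - 33 - 23 = 784 - 56 ≡ 18; y = λ·(33 - 18) - 33 ≡ 32. → (18, 32)
7Q: (18, 32) + (23, 37). λ = (37 - 32)/(23 - 18) ≡ 5/5 mod 71. 5⁻¹ ≡ 57 (mod 71), so λ ≡ 1.
  x = λ² - 18 - 23 = 1 - 41 ≡ 31; y = λ·(18 - 31) - 32 ≡ 26. → (31, 26)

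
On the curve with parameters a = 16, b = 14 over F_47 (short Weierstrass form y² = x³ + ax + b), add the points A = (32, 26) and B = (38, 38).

(32, 26) + (38, 38). λ = (38 - 26)/(38 - 32) ≡ 12/6 mod 47. 6⁻¹ ≡ 8 (mod 47), so λ ≡ 2.
  x = λ² - 32 - 38 = 4 - 70 ≡ 28; y = λ·(32 - 28) - 26 ≡ 29. → (28, 29)

(28, 29)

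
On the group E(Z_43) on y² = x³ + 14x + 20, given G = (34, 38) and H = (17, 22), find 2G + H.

(35, 27)

First 2G:
Repeated addition: build up to 2G.
2G: tangent at (34, 38): λ = (3·34² + 14)/(2·38) ≡ 42/33. 33⁻¹ ≡ 30 (mod 43) since 33·30 = 990 ≡ 1, so λ ≡ 42·30 ≡ 13.
  x = λ² - 34 - 34 = 169 - 68 ≡ 15; y = λ·(34 - 15) - 38 ≡ 37. → (15, 37)
2G = (15, 37).
Finally 2G + H:
(15, 37) + (17, 22). λ = (22 - 37)/(17 - 15) ≡ 28/2 mod 43. 2⁻¹ ≡ 22 (mod 43) since 2·22 = 44 ≡ 1, so λ ≡ 14.
  x = λ² - 15 - 17 = 196 - 32 ≡ 35; y = λ·(15 - 35) - 37 ≡ 27. → (35, 27)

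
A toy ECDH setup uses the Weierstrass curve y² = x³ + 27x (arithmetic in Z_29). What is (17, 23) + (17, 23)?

tangent at (17, 23): λ = (3·17² + 27)/(2·23) ≡ 24/17. 17⁻¹ ≡ 12 (mod 29) since 17·12 = 204 ≡ 1, so λ ≡ 24·12 ≡ 27.
  x = λ² - 17 - 17 = 729 - 34 ≡ 28; y = λ·(17 - 28) - 23 ≡ 28. → (28, 28)

(28, 28)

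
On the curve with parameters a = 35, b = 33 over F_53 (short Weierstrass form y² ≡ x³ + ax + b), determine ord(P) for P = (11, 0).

2

2P: (11, 0) + (11, 0): same x and y₁ ≡ -y₂, so the sum is O.
2P = O, so the order is 2.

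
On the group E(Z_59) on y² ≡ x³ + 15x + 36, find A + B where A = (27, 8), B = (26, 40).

(27, 51)

(27, 8) + (26, 40). λ = (40 - 8)/(26 - 27) ≡ 32/58 mod 59. 58⁻¹ ≡ 58 (mod 59), so λ ≡ 27.
  x = λ² - 27 - 26 = 729 - 53 ≡ 27; y = λ·(27 - 27) - 8 ≡ 51. → (27, 51)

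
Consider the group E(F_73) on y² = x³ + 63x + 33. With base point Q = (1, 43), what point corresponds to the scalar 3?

Repeated addition: build up to 3Q.
2Q: tangent at (1, 43): λ = (3·1² + 63)/(2·43) ≡ 66/13. 13⁻¹ ≡ 45 (mod 73) since 13·45 = 585 ≡ 1, so λ ≡ 66·45 ≡ 50.
  x = λ² - 1 - 1 = 2500 - 2 ≡ 16; y = λ·(1 - 16) - 43 ≡ 10. → (16, 10)
3Q: (16, 10) + (1, 43). λ = (43 - 10)/(1 - 16) ≡ 33/58 mod 73. 58⁻¹ ≡ 34 (mod 73) since 58·34 = 1972 ≡ 1, so λ ≡ 27.
  x = λ² - 16 - 1 = 729 - 17 ≡ 55; y = λ·(16 - 55) - 10 ≡ 32. → (55, 32)

(55, 32)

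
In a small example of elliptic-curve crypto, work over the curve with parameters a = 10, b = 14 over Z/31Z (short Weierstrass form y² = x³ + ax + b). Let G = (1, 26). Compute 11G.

Repeated addition: build up to 11G.
2G: tangent at (1, 26): λ = (3·1² + 10)/(2·26) ≡ 13/21. 21⁻¹ ≡ 3 (mod 31) since 21·3 = 63 ≡ 1, so λ ≡ 13·3 ≡ 8.
  x = λ² - 1 - 1 = 64 - 2 ≡ 0; y = λ·(1 - 0) - 26 ≡ 13. → (0, 13)
3G: (0, 13) + (1, 26). λ = (26 - 13)/(1 - 0) ≡ 13/1 mod 31. 1⁻¹ ≡ 1 (mod 31), so λ ≡ 13.
  x = λ² - 0 - 1 = 169 - 1 ≡ 13; y = λ·(0 - 13) - 13 ≡ 4. → (13, 4)
4G: (13, 4) + (1, 26). λ = (26 - 4)/(1 - 13) ≡ 22/19 mod 31. 19⁻¹ ≡ 18 (mod 31), so λ ≡ 24.
  x = λ² - 13 - 1 = 576 - 14 ≡ 4; y = λ·(13 - 4) - 4 ≡ 26. → (4, 26)
5G: (4, 26) + (1, 26). λ = (26 - 26)/(1 - 4) ≡ 0/28 mod 31. 28⁻¹ ≡ 10 (mod 31) since 28·10 = 280 ≡ 1, so λ ≡ 0.
  x = λ² - 4 - 1 = 0 - 5 ≡ 26; y = λ·(4 - 26) - 26 ≡ 5. → (26, 5)
6G: (26, 5) + (1, 26). λ = (26 - 5)/(1 - 26) ≡ 21/6 mod 31. 6⁻¹ ≡ 26 (mod 31), so λ ≡ 19.
  x = λ² - 26 - 1 = 361 - 27 ≡ 24; y = λ·(26 - 24) - 5 ≡ 2. → (24, 2)
7G: (24, 2) + (1, 26). λ = (26 - 2)/(1 - 24) ≡ 24/8 mod 31. 8⁻¹ ≡ 4 (mod 31), so λ ≡ 3.
  x = λ² - 24 - 1 = 9 - 25 ≡ 15; y = λ·(24 - 15) - 2 ≡ 25. → (15, 25)
8G: (15, 25) + (1, 26). λ = (26 - 25)/(1 - 15) ≡ 1/17 mod 31. 17⁻¹ ≡ 11 (mod 31), so λ ≡ 11.
  x = λ² - 15 - 1 = 121 - 16 ≡ 12; y = λ·(15 - 12) - 25 ≡ 8. → (12, 8)
9G: (12, 8) + (1, 26). λ = (26 - 8)/(1 - 12) ≡ 18/20 mod 31. 20⁻¹ ≡ 14 (mod 31) since 20·14 = 280 ≡ 1, so λ ≡ 4.
  x = λ² - 12 - 1 = 16 - 13 ≡ 3; y = λ·(12 - 3) - 8 ≡ 28. → (3, 28)
10G: (3, 28) + (1, 26). λ = (26 - 28)/(1 - 3) ≡ 29/29 mod 31. 29⁻¹ ≡ 15 (mod 31) since 29·15 = 435 ≡ 1, so λ ≡ 1.
  x = λ² - 3 - 1 = 1 - 4 ≡ 28; y = λ·(3 - 28) - 28 ≡ 9. → (28, 9)
11G: (28, 9) + (1, 26). λ = (26 - 9)/(1 - 28) ≡ 17/4 mod 31. 4⁻¹ ≡ 8 (mod 31) since 4·8 = 32 ≡ 1, so λ ≡ 12.
  x = λ² - 28 - 1 = 144 - 29 ≡ 22; y = λ·(28 - 22) - 9 ≡ 1. → (22, 1)

(22, 1)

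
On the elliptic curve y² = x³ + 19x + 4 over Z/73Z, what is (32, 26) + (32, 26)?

tangent at (32, 26): λ = (3·32² + 19)/(2·26) ≡ 25/52. 52⁻¹ ≡ 66 (mod 73) since 52·66 = 3432 ≡ 1, so λ ≡ 25·66 ≡ 44.
  x = λ² - 32 - 32 = 1936 - 64 ≡ 47; y = λ·(32 - 47) - 26 ≡ 44. → (47, 44)

(47, 44)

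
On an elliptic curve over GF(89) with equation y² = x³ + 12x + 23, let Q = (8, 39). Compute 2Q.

tangent at (8, 39): λ = (3·8² + 12)/(2·39) ≡ 26/78. 78⁻¹ ≡ 8 (mod 89), so λ ≡ 26·8 ≡ 30.
  x = λ² - 8 - 8 = 900 - 16 ≡ 83; y = λ·(8 - 83) - 39 ≡ 25. → (83, 25)

(83, 25)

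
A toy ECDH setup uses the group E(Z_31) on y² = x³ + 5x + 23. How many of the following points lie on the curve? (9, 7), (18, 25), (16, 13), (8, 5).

(9, 7): 7² ≡ 18, rhs ≡ 22 → off.
(18, 25): 25² ≡ 5, rhs ≡ 24 → off.
(16, 13): 13² ≡ 14, rhs ≡ 14 → on.
(8, 5): 5² ≡ 25, rhs ≡ 17 → off.

1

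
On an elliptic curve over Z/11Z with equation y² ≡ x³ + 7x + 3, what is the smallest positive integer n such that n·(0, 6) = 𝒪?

10

2P: tangent at (0, 6): λ = (3·0² + 7)/(2·6) ≡ 7/1. 1⁻¹ ≡ 1 (mod 11), so λ ≡ 7·1 ≡ 7.
  x = λ² - 0 - 0 = 49 - 0 ≡ 5; y = λ·(0 - 5) - 6 ≡ 3. → (5, 3)
3P: (5, 3) + (0, 6). λ = (6 - 3)/(0 - 5) ≡ 3/6 mod 11. 6⁻¹ ≡ 2 (mod 11), so λ ≡ 6.
  x = λ² - 5 - 0 = 36 - 5 ≡ 9; y = λ·(5 - 9) - 3 ≡ 6. → (9, 6)
4P: (9, 6) + (0, 6). λ = (6 - 6)/(0 - 9) ≡ 0/2 mod 11. 2⁻¹ ≡ 6 (mod 11), so λ ≡ 0.
  x = λ² - 9 - 0 = 0 - 9 ≡ 2; y = λ·(9 - 2) - 6 ≡ 5. → (2, 5)
5P: (2, 5) + (0, 6). λ = (6 - 5)/(0 - 2) ≡ 1/9 mod 11. 9⁻¹ ≡ 5 (mod 11), so λ ≡ 5.
  x = λ² - 2 - 0 = 25 - 2 ≡ 1; y = λ·(2 - 1) - 5 ≡ 0. → (1, 0)
6P: (1, 0) + (0, 6). λ = (6 - 0)/(0 - 1) ≡ 6/10 mod 11. 10⁻¹ ≡ 10 (mod 11) since 10·10 = 100 ≡ 1, so λ ≡ 5.
  x = λ² - 1 - 0 = 25 - 1 ≡ 2; y = λ·(1 - 2) - 0 ≡ 6. → (2, 6)
7P: (2, 6) + (0, 6). λ = (6 - 6)/(0 - 2) ≡ 0/9 mod 11. 9⁻¹ ≡ 5 (mod 11) since 9·5 = 45 ≡ 1, so λ ≡ 0.
  x = λ² - 2 - 0 = 0 - 2 ≡ 9; y = λ·(2 - 9) - 6 ≡ 5. → (9, 5)
8P: (9, 5) + (0, 6). λ = (6 - 5)/(0 - 9) ≡ 1/2 mod 11. 2⁻¹ ≡ 6 (mod 11) since 2·6 = 12 ≡ 1, so λ ≡ 6.
  x = λ² - 9 - 0 = 36 - 9 ≡ 5; y = λ·(9 - 5) - 5 ≡ 8. → (5, 8)
9P: (5, 8) + (0, 6). λ = (6 - 8)/(0 - 5) ≡ 9/6 mod 11. 6⁻¹ ≡ 2 (mod 11), so λ ≡ 7.
  x = λ² - 5 - 0 = 49 - 5 ≡ 0; y = λ·(5 - 0) - 8 ≡ 5. → (0, 5)
10P: (0, 5) + (0, 6): same x and y₁ ≡ -y₂, so the sum is 𝒪.
10P = 𝒪, so the order is 10.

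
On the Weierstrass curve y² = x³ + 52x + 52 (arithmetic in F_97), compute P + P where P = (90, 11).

tangent at (90, 11): λ = (3·90² + 52)/(2·11) ≡ 5/22. 22⁻¹ ≡ 75 (mod 97), so λ ≡ 5·75 ≡ 84.
  x = λ² - 90 - 90 = 7056 - 180 ≡ 86; y = λ·(90 - 86) - 11 ≡ 34. → (86, 34)

(86, 34)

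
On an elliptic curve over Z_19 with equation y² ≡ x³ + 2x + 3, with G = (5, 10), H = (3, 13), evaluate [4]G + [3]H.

(3, 6)

First 4G:
Double-and-add on 4 = (100)₂. Start with G = (5, 10) for the leading 1-bit.
double: tangent at (5, 10): λ = (3·5² + 2)/(2·10) ≡ 1/1. 1⁻¹ ≡ 1 (mod 19), so λ ≡ 1·1 ≡ 1.
  x = λ² - 5 - 5 = 1 - 10 ≡ 10; y = λ·(5 - 10) - 10 ≡ 4. → (10, 4)
double: tangent at (10, 4): λ = (3·10² + 2)/(2·4) ≡ 17/8. 8⁻¹ ≡ 12 (mod 19) since 8·12 = 96 ≡ 1, so λ ≡ 17·12 ≡ 14.
  x = λ² - 10 - 10 = 196 - 20 ≡ 5; y = λ·(10 - 5) - 4 ≡ 9. → (5, 9)
4G = (5, 9).
Next 3H:
Repeated addition: build up to 3H.
2H: tangent at (3, 13): λ = (3·3² + 2)/(2·13) ≡ 10/7. 7⁻¹ ≡ 11 (mod 19), so λ ≡ 10·11 ≡ 15.
  x = λ² - 3 - 3 = 225 - 6 ≡ 10; y = λ·(3 - 10) - 13 ≡ 15. → (10, 15)
3H: (10, 15) + (3, 13). λ = (13 - 15)/(3 - 10) ≡ 17/12 mod 19. 12⁻¹ ≡ 8 (mod 19), so λ ≡ 3.
  x = λ² - 10 - 3 = 9 - 13 ≡ 15; y = λ·(10 - 15) - 15 ≡ 8. → (15, 8)
3H = (15, 8).
Finally 4G + 3H:
(5, 9) + (15, 8). λ = (8 - 9)/(15 - 5) ≡ 18/10 mod 19. 10⁻¹ ≡ 2 (mod 19), so λ ≡ 17.
  x = λ² - 5 - 15 = 289 - 20 ≡ 3; y = λ·(5 - 3) - 9 ≡ 6. → (3, 6)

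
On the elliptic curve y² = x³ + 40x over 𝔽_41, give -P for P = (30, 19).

-(30, 19) = (30, -19 mod 41) = (30, 22).

(30, 22)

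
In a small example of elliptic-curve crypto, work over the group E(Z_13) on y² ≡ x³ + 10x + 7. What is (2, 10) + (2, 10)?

tangent at (2, 10): λ = (3·2² + 10)/(2·10) ≡ 9/7. 7⁻¹ ≡ 2 (mod 13), so λ ≡ 9·2 ≡ 5.
  x = λ² - 2 - 2 = 25 - 4 ≡ 8; y = λ·(2 - 8) - 10 ≡ 12. → (8, 12)

(8, 12)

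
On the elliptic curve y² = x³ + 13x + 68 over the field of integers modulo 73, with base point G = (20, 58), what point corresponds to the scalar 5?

Repeated addition: build up to 5G.
2G: tangent at (20, 58): λ = (3·20² + 13)/(2·58) ≡ 45/43. 43⁻¹ ≡ 17 (mod 73), so λ ≡ 45·17 ≡ 35.
  x = λ² - 20 - 20 = 1225 - 40 ≡ 17; y = λ·(20 - 17) - 58 ≡ 47. → (17, 47)
3G: (17, 47) + (20, 58). λ = (58 - 47)/(20 - 17) ≡ 11/3 mod 73. 3⁻¹ ≡ 49 (mod 73), so λ ≡ 28.
  x = λ² - 17 - 20 = 784 - 37 ≡ 17; y = λ·(17 - 17) - 47 ≡ 26. → (17, 26)
4G: (17, 26) + (20, 58). λ = (58 - 26)/(20 - 17) ≡ 32/3 mod 73. 3⁻¹ ≡ 49 (mod 73), so λ ≡ 35.
  x = λ² - 17 - 20 = 1225 - 37 ≡ 20; y = λ·(17 - 20) - 26 ≡ 15. → (20, 15)
5G: (20, 15) + (20, 58): same x and y₁ ≡ -y₂, so the sum is the point at infinity.

O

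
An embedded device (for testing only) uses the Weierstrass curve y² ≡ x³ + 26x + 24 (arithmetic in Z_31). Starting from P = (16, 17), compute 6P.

O

Repeated addition: build up to 6P.
2P: tangent at (16, 17): λ = (3·16² + 26)/(2·17) ≡ 19/3. 3⁻¹ ≡ 21 (mod 31), so λ ≡ 19·21 ≡ 27.
  x = λ² - 16 - 16 = 729 - 32 ≡ 15; y = λ·(16 - 15) - 17 ≡ 10. → (15, 10)
3P: (15, 10) + (16, 17). λ = (17 - 10)/(16 - 15) ≡ 7/1 mod 31. 1⁻¹ ≡ 1 (mod 31) since 1·1 = 1 ≡ 1, so λ ≡ 7.
  x = λ² - 15 - 16 = 49 - 31 ≡ 18; y = λ·(15 - 18) - 10 ≡ 0. → (18, 0)
4P: (18, 0) + (16, 17). λ = (17 - 0)/(16 - 18) ≡ 17/29 mod 31. 29⁻¹ ≡ 15 (mod 31), so λ ≡ 7.
  x = λ² - 18 - 16 = 49 - 34 ≡ 15; y = λ·(18 - 15) - 0 ≡ 21. → (15, 21)
5P: (15, 21) + (16, 17). λ = (17 - 21)/(16 - 15) ≡ 27/1 mod 31. 1⁻¹ ≡ 1 (mod 31) since 1·1 = 1 ≡ 1, so λ ≡ 27.
  x = λ² - 15 - 16 = 729 - 31 ≡ 16; y = λ·(15 - 16) - 21 ≡ 14. → (16, 14)
6P: (16, 14) + (16, 17): same x and y₁ ≡ -y₂, so the sum is ∞.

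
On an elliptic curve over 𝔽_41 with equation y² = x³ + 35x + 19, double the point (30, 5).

(30, 36)

tangent at (30, 5): λ = (3·30² + 35)/(2·5) ≡ 29/10. 10⁻¹ ≡ 37 (mod 41) since 10·37 = 370 ≡ 1, so λ ≡ 29·37 ≡ 7.
  x = λ² - 30 - 30 = 49 - 60 ≡ 30; y = λ·(30 - 30) - 5 ≡ 36. → (30, 36)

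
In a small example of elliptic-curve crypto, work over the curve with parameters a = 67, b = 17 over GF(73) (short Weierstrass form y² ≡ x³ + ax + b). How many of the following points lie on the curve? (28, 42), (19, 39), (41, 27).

(28, 42): 42² ≡ 12, rhs ≡ 47 → off.
(19, 39): 39² ≡ 61, rhs ≡ 46 → off.
(41, 27): 27² ≡ 72, rhs ≡ 72 → on.

1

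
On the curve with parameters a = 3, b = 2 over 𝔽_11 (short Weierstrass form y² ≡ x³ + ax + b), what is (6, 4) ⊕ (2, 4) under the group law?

(3, 7)

(6, 4) + (2, 4). λ = (4 - 4)/(2 - 6) ≡ 0/7 mod 11. 7⁻¹ ≡ 8 (mod 11), so λ ≡ 0.
  x = λ² - 6 - 2 = 0 - 8 ≡ 3; y = λ·(6 - 3) - 4 ≡ 7. → (3, 7)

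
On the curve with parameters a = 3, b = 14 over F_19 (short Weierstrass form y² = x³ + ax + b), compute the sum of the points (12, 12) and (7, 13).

(12, 12) + (7, 13). λ = (13 - 12)/(7 - 12) ≡ 1/14 mod 19. 14⁻¹ ≡ 15 (mod 19), so λ ≡ 15.
  x = λ² - 12 - 7 = 225 - 19 ≡ 16; y = λ·(12 - 16) - 12 ≡ 4. → (16, 4)

(16, 4)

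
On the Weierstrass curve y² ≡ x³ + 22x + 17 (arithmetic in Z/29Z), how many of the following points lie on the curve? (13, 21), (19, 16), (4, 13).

(13, 21): 21² ≡ 6, rhs ≡ 6 → on.
(19, 16): 16² ≡ 24, rhs ≡ 15 → off.
(4, 13): 13² ≡ 24, rhs ≡ 24 → on.

2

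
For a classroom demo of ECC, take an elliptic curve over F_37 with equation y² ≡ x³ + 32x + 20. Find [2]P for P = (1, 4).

tangent at (1, 4): λ = (3·1² + 32)/(2·4) ≡ 35/8. 8⁻¹ ≡ 14 (mod 37), so λ ≡ 35·14 ≡ 9.
  x = λ² - 1 - 1 = 81 - 2 ≡ 5; y = λ·(1 - 5) - 4 ≡ 34. → (5, 34)

(5, 34)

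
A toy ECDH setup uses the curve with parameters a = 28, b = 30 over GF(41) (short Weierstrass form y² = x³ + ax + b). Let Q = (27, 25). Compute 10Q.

Repeated addition: build up to 10Q.
2Q: tangent at (27, 25): λ = (3·27² + 28)/(2·25) ≡ 1/9. 9⁻¹ ≡ 32 (mod 41), so λ ≡ 1·32 ≡ 32.
  x = λ² - 27 - 27 = 1024 - 54 ≡ 27; y = λ·(27 - 27) - 25 ≡ 16. → (27, 16)
3Q: (27, 16) + (27, 25): same x and y₁ ≡ -y₂, so the sum is 𝒪.
4Q: 𝒪 + (27, 25) = (27, 25) (identity).
5Q: tangent at (27, 25): λ = (3·27² + 28)/(2·25) ≡ 1/9. 9⁻¹ ≡ 32 (mod 41) since 9·32 = 288 ≡ 1, so λ ≡ 1·32 ≡ 32.
  x = λ² - 27 - 27 = 1024 - 54 ≡ 27; y = λ·(27 - 27) - 25 ≡ 16. → (27, 16)
6Q: (27, 16) + (27, 25): same x and y₁ ≡ -y₂, so the sum is 𝒪.
7Q: 𝒪 + (27, 25) = (27, 25) (identity).
8Q: tangent at (27, 25): λ = (3·27² + 28)/(2·25) ≡ 1/9. 9⁻¹ ≡ 32 (mod 41) since 9·32 = 288 ≡ 1, so λ ≡ 1·32 ≡ 32.
  x = λ² - 27 - 27 = 1024 - 54 ≡ 27; y = λ·(27 - 27) - 25 ≡ 16. → (27, 16)
9Q: (27, 16) + (27, 25): same x and y₁ ≡ -y₂, so the sum is 𝒪.
10Q: 𝒪 + (27, 25) = (27, 25) (identity).

(27, 25)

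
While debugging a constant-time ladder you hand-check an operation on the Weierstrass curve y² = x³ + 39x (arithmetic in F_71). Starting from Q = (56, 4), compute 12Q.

Double-and-add on 12 = (1100)₂. Start with Q = (56, 4) for the leading 1-bit.
double: tangent at (56, 4): λ = (3·56² + 39)/(2·4) ≡ 4/8. 8⁻¹ ≡ 9 (mod 71), so λ ≡ 4·9 ≡ 36.
  x = λ² - 56 - 56 = 1296 - 112 ≡ 48; y = λ·(56 - 48) - 4 ≡ 0. → (48, 0)
add Q: (48, 0) + (56, 4). λ = (4 - 0)/(56 - 48) ≡ 4/8 mod 71. 8⁻¹ ≡ 9 (mod 71) since 8·9 = 72 ≡ 1, so λ ≡ 36.
  x = λ² - 48 - 56 = 1296 - 104 ≡ 56; y = λ·(48 - 56) - 0 ≡ 67. → (56, 67)
double: tangent at (56, 67): λ = (3·56² + 39)/(2·67) ≡ 4/63. 63⁻¹ ≡ 62 (mod 71), so λ ≡ 4·62 ≡ 35.
  x = λ² - 56 - 56 = 1225 - 112 ≡ 48; y = λ·(56 - 48) - 67 ≡ 0. → (48, 0)
double: (48, 0) + (48, 0): same x and y₁ ≡ -y₂, so the sum is O.

O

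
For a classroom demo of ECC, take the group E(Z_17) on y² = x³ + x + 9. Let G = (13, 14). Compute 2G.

tangent at (13, 14): λ = (3·13² + 1)/(2·14) ≡ 15/11. 11⁻¹ ≡ 14 (mod 17), so λ ≡ 15·14 ≡ 6.
  x = λ² - 13 - 13 = 36 - 26 ≡ 10; y = λ·(13 - 10) - 14 ≡ 4. → (10, 4)

(10, 4)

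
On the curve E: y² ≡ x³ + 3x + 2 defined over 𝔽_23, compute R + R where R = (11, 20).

(19, 8)

tangent at (11, 20): λ = (3·11² + 3)/(2·20) ≡ 21/17. 17⁻¹ ≡ 19 (mod 23), so λ ≡ 21·19 ≡ 8.
  x = λ² - 11 - 11 = 64 - 22 ≡ 19; y = λ·(11 - 19) - 20 ≡ 8. → (19, 8)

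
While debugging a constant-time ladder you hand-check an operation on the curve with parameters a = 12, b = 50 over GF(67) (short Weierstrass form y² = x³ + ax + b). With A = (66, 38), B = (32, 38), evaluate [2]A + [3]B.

(42, 2)

First 2A:
Repeated addition: build up to 2A.
2A: tangent at (66, 38): λ = (3·66² + 12)/(2·38) ≡ 15/9. 9⁻¹ ≡ 15 (mod 67), so λ ≡ 15·15 ≡ 24.
  x = λ² - 66 - 66 = 576 - 132 ≡ 42; y = λ·(66 - 42) - 38 ≡ 2. → (42, 2)
2A = (42, 2).
Next 3B:
Repeated addition: build up to 3B.
2B: tangent at (32, 38): λ = (3·32² + 12)/(2·38) ≡ 2/9. 9⁻¹ ≡ 15 (mod 67), so λ ≡ 2·15 ≡ 30.
  x = λ² - 32 - 32 = 900 - 64 ≡ 32; y = λ·(32 - 32) - 38 ≡ 29. → (32, 29)
3B: (32, 29) + (32, 38): same x and y₁ ≡ -y₂, so the sum is O.
3B = O.
Finally 2A + 3B:
(42, 2) + O = (42, 2) (identity).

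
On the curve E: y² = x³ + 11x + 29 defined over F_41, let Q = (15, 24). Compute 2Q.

tangent at (15, 24): λ = (3·15² + 11)/(2·24) ≡ 30/7. 7⁻¹ ≡ 6 (mod 41) since 7·6 = 42 ≡ 1, so λ ≡ 30·6 ≡ 16.
  x = λ² - 15 - 15 = 256 - 30 ≡ 21; y = λ·(15 - 21) - 24 ≡ 3. → (21, 3)

(21, 3)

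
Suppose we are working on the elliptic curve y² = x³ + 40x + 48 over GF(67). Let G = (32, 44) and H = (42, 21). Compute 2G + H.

First 2G:
Repeated addition: build up to 2G.
2G: tangent at (32, 44): λ = (3·32² + 40)/(2·44) ≡ 30/21. 21⁻¹ ≡ 16 (mod 67), so λ ≡ 30·16 ≡ 11.
  x = λ² - 32 - 32 = 121 - 64 ≡ 57; y = λ·(32 - 57) - 44 ≡ 16. → (57, 16)
2G = (57, 16).
Finally 2G + H:
(57, 16) + (42, 21). λ = (21 - 16)/(42 - 57) ≡ 5/52 mod 67. 52⁻¹ ≡ 58 (mod 67) since 52·58 = 3016 ≡ 1, so λ ≡ 22.
  x = λ² - 57 - 42 = 484 - 99 ≡ 50; y = λ·(57 - 50) - 16 ≡ 4. → (50, 4)

(50, 4)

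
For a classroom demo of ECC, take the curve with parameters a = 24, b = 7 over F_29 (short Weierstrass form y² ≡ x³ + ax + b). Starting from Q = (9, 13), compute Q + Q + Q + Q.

Double-and-add on 4 = (100)₂. Start with Q = (9, 13) for the leading 1-bit.
double: tangent at (9, 13): λ = (3·9² + 24)/(2·13) ≡ 6/26. 26⁻¹ ≡ 19 (mod 29) since 26·19 = 494 ≡ 1, so λ ≡ 6·19 ≡ 27.
  x = λ² - 9 - 9 = 729 - 18 ≡ 15; y = λ·(9 - 15) - 13 ≡ 28. → (15, 28)
double: tangent at (15, 28): λ = (3·15² + 24)/(2·28) ≡ 3/27. 27⁻¹ ≡ 14 (mod 29), so λ ≡ 3·14 ≡ 13.
  x = λ² - 15 - 15 = 169 - 30 ≡ 23; y = λ·(15 - 23) - 28 ≡ 13. → (23, 13)

(23, 13)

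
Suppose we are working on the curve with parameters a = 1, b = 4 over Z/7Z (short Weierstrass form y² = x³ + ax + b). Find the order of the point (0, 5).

2P: tangent at (0, 5): λ = (3·0² + 1)/(2·5) ≡ 1/3. 3⁻¹ ≡ 5 (mod 7) since 3·5 = 15 ≡ 1, so λ ≡ 1·5 ≡ 5.
  x = λ² - 0 - 0 = 25 - 0 ≡ 4; y = λ·(0 - 4) - 5 ≡ 3. → (4, 3)
3P: (4, 3) + (0, 5). λ = (5 - 3)/(0 - 4) ≡ 2/3 mod 7. 3⁻¹ ≡ 5 (mod 7), so λ ≡ 3.
  x = λ² - 4 - 0 = 9 - 4 ≡ 5; y = λ·(4 - 5) - 3 ≡ 1. → (5, 1)
4P: (5, 1) + (0, 5). λ = (5 - 1)/(0 - 5) ≡ 4/2 mod 7. 2⁻¹ ≡ 4 (mod 7), so λ ≡ 2.
  x = λ² - 5 - 0 = 4 - 5 ≡ 6; y = λ·(5 - 6) - 1 ≡ 4. → (6, 4)
5P: (6, 4) + (0, 5). λ = (5 - 4)/(0 - 6) ≡ 1/1 mod 7. 1⁻¹ ≡ 1 (mod 7), so λ ≡ 1.
  x = λ² - 6 - 0 = 1 - 6 ≡ 2; y = λ·(6 - 2) - 4 ≡ 0. → (2, 0)
6P: (2, 0) + (0, 5). λ = (5 - 0)/(0 - 2) ≡ 5/5 mod 7. 5⁻¹ ≡ 3 (mod 7) since 5·3 = 15 ≡ 1, so λ ≡ 1.
  x = λ² - 2 - 0 = 1 - 2 ≡ 6; y = λ·(2 - 6) - 0 ≡ 3. → (6, 3)
7P: (6, 3) + (0, 5). λ = (5 - 3)/(0 - 6) ≡ 2/1 mod 7. 1⁻¹ ≡ 1 (mod 7), so λ ≡ 2.
  x = λ² - 6 - 0 = 4 - 6 ≡ 5; y = λ·(6 - 5) - 3 ≡ 6. → (5, 6)
8P: (5, 6) + (0, 5). λ = (5 - 6)/(0 - 5) ≡ 6/2 mod 7. 2⁻¹ ≡ 4 (mod 7), so λ ≡ 3.
  x = λ² - 5 - 0 = 9 - 5 ≡ 4; y = λ·(5 - 4) - 6 ≡ 4. → (4, 4)
9P: (4, 4) + (0, 5). λ = (5 - 4)/(0 - 4) ≡ 1/3 mod 7. 3⁻¹ ≡ 5 (mod 7) since 3·5 = 15 ≡ 1, so λ ≡ 5.
  x = λ² - 4 - 0 = 25 - 4 ≡ 0; y = λ·(4 - 0) - 4 ≡ 2. → (0, 2)
10P: (0, 2) + (0, 5): same x and y₁ ≡ -y₂, so the sum is O.
10P = O, so the order is 10.

10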